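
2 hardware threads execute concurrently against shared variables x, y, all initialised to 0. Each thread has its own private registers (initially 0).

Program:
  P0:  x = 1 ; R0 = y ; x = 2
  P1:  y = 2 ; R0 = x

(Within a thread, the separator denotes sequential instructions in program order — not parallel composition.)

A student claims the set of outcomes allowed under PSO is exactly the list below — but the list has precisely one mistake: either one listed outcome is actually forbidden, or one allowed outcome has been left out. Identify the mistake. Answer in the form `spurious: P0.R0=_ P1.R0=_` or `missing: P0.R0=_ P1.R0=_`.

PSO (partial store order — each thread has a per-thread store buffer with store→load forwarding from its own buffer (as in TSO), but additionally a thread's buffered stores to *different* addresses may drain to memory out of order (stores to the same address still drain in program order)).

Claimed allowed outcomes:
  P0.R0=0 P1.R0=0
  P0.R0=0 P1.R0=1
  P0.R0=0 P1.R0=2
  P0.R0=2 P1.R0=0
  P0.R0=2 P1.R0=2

missing: P0.R0=2 P1.R0=1

outcome vector order: (P0.R0,P1.R0)
PSO: 6 outcomes — {00; 01; 02; 20; 21; 22}
PSO∖claimed = {21}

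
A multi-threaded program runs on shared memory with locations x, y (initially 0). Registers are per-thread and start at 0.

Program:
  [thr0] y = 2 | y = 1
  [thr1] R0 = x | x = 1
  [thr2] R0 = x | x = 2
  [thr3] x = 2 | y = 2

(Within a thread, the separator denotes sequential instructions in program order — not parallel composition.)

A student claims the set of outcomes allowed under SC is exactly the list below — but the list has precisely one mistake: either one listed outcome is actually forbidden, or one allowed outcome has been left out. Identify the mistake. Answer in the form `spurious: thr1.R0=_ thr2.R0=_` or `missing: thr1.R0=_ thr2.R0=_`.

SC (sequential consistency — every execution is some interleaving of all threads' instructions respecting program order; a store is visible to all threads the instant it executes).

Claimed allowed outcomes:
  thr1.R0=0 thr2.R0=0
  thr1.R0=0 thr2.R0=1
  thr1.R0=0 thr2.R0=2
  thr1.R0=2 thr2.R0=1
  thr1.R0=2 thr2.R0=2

outcome vector order: (thr1.R0,thr2.R0)
SC: 6 outcomes — {0/0 0/1 0/2 2/0 2/1 2/2}
SC∖claimed = {2/0}

missing: thr1.R0=2 thr2.R0=0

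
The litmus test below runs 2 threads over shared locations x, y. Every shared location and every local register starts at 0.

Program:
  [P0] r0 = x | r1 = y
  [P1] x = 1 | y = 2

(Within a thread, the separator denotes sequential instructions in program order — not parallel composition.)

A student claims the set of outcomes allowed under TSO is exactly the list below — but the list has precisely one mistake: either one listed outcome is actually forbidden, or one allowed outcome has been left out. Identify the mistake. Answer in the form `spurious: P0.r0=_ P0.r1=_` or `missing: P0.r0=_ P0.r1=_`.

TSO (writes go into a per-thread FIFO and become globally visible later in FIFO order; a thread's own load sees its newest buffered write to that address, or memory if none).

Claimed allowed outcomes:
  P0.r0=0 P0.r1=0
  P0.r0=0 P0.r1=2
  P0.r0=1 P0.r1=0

missing: P0.r0=1 P0.r1=2

outcome vector order: (P0.r0,P0.r1)
under TSO → (0,0) (0,2) (1,0) (1,2)
TSO∖claimed = {(1,2)}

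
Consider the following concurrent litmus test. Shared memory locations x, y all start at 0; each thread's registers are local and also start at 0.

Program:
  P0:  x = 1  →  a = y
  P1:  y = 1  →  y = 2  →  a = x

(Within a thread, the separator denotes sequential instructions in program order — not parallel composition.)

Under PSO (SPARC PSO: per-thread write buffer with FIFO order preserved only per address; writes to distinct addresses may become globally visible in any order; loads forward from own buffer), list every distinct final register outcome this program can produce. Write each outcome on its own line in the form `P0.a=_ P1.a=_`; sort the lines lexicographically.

outcome vector order: (P0.a,P1.a)
|PSO outcomes| = 6

P0.a=0 P1.a=0
P0.a=0 P1.a=1
P0.a=1 P1.a=0
P0.a=1 P1.a=1
P0.a=2 P1.a=0
P0.a=2 P1.a=1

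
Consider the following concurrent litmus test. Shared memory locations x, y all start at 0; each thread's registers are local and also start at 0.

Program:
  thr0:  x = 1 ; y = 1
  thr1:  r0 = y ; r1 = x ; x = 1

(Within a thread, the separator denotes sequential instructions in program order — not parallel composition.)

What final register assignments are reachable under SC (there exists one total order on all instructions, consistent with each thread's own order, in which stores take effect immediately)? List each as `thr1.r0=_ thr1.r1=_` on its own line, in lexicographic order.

outcome vector order: (thr1.r0,thr1.r1)
|SC outcomes| = 3

thr1.r0=0 thr1.r1=0
thr1.r0=0 thr1.r1=1
thr1.r0=1 thr1.r1=1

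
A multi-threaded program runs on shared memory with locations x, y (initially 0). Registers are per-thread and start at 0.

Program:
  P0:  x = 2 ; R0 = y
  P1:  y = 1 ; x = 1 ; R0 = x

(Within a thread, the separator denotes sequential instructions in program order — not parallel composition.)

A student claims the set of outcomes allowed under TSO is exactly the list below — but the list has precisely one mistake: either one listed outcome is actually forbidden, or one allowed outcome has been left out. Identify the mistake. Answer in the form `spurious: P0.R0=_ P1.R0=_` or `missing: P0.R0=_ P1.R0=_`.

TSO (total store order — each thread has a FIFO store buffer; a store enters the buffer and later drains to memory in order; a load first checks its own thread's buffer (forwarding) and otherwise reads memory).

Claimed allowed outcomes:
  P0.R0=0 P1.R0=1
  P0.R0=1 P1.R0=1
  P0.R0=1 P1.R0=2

missing: P0.R0=0 P1.R0=2

outcome vector order: (P0.R0,P1.R0)
TSO: 4 outcomes — {01; 02; 11; 12}
TSO∖claimed = {02}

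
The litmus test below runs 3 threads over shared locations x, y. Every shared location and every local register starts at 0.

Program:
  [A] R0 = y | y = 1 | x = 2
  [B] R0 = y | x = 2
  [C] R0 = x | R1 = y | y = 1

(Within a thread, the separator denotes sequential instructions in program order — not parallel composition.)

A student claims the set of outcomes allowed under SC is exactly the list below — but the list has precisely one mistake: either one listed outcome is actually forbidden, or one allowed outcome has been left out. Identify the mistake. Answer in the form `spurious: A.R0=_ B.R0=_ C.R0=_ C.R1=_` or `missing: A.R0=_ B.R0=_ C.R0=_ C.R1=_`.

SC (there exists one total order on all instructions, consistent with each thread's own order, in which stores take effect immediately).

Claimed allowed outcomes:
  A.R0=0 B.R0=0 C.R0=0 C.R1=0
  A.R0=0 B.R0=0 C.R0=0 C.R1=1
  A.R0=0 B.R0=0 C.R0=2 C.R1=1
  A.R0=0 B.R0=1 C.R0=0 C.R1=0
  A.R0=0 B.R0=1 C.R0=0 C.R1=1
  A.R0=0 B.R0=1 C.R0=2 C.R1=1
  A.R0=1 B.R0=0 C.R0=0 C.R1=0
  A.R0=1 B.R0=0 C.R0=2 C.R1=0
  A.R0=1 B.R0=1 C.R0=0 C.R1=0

missing: A.R0=0 B.R0=0 C.R0=2 C.R1=0

outcome vector order: (A.R0,B.R0,C.R0,C.R1)
under SC → <0 0 0 0> <0 0 0 1> <0 0 2 0> <0 0 2 1> <0 1 0 0> <0 1 0 1> <0 1 2 1> <1 0 0 0> <1 0 2 0> <1 1 0 0>
SC∖claimed = {<0 0 2 0>}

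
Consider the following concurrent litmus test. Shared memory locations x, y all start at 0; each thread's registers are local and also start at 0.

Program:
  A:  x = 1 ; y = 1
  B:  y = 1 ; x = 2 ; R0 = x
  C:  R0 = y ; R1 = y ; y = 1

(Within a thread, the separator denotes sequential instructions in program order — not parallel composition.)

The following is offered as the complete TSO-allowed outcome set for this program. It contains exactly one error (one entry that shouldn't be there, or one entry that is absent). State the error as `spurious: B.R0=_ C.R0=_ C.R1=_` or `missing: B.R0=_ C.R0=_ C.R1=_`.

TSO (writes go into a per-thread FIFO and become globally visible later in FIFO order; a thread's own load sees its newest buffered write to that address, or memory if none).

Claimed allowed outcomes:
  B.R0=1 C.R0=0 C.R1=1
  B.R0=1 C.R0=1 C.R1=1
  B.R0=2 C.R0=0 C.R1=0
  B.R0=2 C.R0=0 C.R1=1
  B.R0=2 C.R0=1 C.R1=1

missing: B.R0=1 C.R0=0 C.R1=0

outcome vector order: (B.R0,C.R0,C.R1)
TSO (6): 1/0/0, 1/0/1, 1/1/1, 2/0/0, 2/0/1, 2/1/1
TSO∖claimed = {1/0/0}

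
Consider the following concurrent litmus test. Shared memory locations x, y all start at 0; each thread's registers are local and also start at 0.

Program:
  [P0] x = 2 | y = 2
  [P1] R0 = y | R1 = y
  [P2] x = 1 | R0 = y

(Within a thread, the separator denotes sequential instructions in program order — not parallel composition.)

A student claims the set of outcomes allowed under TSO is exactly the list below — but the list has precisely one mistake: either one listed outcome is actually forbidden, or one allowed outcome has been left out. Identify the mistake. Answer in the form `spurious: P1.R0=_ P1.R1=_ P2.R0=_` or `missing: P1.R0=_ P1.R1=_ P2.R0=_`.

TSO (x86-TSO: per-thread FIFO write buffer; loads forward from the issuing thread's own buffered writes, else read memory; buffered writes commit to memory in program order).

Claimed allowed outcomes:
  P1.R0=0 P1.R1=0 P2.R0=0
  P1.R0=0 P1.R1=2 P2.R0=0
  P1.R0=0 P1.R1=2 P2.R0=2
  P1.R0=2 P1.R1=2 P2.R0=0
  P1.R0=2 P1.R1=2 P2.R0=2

outcome vector order: (P1.R0,P1.R1,P2.R0)
TSO (6): 0/0/0, 0/0/2, 0/2/0, 0/2/2, 2/2/0, 2/2/2
TSO∖claimed = {0/0/2}

missing: P1.R0=0 P1.R1=0 P2.R0=2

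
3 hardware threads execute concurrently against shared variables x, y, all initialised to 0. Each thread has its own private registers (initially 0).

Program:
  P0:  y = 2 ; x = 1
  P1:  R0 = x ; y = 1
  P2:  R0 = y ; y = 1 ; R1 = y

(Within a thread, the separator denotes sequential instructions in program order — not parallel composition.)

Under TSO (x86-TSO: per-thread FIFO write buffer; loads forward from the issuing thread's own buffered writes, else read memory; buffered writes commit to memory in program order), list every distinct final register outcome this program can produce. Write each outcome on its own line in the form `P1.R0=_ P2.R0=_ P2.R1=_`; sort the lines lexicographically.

P1.R0=0 P2.R0=0 P2.R1=1
P1.R0=0 P2.R0=0 P2.R1=2
P1.R0=0 P2.R0=1 P2.R1=1
P1.R0=0 P2.R0=1 P2.R1=2
P1.R0=0 P2.R0=2 P2.R1=1
P1.R0=1 P2.R0=0 P2.R1=1
P1.R0=1 P2.R0=0 P2.R1=2
P1.R0=1 P2.R0=1 P2.R1=1
P1.R0=1 P2.R0=2 P2.R1=1

outcome vector order: (P1.R0,P2.R0,P2.R1)
|TSO outcomes| = 9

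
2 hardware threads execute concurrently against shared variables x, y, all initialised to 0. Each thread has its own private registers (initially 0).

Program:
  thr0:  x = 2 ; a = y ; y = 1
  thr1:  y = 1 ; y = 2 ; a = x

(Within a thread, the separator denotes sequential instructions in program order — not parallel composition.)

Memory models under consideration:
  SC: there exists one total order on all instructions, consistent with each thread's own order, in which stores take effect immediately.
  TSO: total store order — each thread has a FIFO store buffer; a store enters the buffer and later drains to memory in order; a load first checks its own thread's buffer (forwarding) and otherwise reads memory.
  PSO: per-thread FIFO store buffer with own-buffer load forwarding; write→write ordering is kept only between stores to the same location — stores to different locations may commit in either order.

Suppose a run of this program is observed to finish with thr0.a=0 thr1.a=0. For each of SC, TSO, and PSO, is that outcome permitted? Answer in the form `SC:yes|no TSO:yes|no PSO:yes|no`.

SC:no TSO:yes PSO:yes

outcome vector order: (thr0.a,thr1.a)
[SC] allowed = {(0,2) (1,2) (2,0) (2,2)}
[TSO] allowed = {(0,0) (0,2) (1,0) (1,2) (2,0) (2,2)}
[PSO] allowed = {(0,0) (0,2) (1,0) (1,2) (2,0) (2,2)}
target (0,0) ∈ {TSO,PSO}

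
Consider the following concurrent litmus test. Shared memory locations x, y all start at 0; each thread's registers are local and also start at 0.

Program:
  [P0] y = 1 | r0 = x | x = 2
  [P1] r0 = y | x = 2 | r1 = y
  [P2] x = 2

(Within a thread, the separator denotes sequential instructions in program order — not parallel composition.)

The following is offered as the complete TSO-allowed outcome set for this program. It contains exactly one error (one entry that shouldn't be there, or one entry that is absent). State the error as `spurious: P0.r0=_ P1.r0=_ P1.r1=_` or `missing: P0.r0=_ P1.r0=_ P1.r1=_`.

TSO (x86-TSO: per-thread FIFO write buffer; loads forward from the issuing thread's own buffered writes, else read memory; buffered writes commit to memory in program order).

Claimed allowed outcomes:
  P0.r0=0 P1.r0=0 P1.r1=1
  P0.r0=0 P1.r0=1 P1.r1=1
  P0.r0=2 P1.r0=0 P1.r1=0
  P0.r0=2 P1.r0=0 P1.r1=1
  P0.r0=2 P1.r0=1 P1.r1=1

missing: P0.r0=0 P1.r0=0 P1.r1=0

outcome vector order: (P0.r0,P1.r0,P1.r1)
TSO: 6 outcomes — {0/0/0, 0/0/1, 0/1/1, 2/0/0, 2/0/1, 2/1/1}
TSO∖claimed = {0/0/0}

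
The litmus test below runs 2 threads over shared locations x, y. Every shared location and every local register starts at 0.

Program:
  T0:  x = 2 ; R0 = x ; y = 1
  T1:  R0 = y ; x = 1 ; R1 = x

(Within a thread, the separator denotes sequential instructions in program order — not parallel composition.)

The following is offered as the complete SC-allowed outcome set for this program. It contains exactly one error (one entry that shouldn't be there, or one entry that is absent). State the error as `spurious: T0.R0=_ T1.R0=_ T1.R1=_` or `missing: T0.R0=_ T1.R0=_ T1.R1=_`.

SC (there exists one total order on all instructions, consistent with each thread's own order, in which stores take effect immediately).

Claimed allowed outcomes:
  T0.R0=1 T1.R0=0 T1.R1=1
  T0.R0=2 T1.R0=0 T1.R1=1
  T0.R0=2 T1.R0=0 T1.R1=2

missing: T0.R0=2 T1.R0=1 T1.R1=1

outcome vector order: (T0.R0,T1.R0,T1.R1)
SC: 4 outcomes — {(1,0,1), (2,0,1), (2,0,2), (2,1,1)}
SC∖claimed = {(2,1,1)}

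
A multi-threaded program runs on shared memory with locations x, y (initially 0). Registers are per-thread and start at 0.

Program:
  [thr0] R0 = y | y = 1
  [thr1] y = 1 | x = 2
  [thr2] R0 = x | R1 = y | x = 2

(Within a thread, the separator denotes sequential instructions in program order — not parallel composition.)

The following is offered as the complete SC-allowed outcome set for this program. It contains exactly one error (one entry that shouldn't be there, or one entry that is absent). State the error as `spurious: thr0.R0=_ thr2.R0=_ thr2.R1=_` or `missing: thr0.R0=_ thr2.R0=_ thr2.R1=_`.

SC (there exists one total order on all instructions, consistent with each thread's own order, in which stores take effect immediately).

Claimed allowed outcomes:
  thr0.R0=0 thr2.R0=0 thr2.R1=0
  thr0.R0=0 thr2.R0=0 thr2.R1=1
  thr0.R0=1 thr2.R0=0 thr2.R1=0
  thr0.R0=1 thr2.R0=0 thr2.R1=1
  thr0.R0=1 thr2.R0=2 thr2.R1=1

missing: thr0.R0=0 thr2.R0=2 thr2.R1=1

outcome vector order: (thr0.R0,thr2.R0,thr2.R1)
[SC] allowed = {000, 001, 021, 100, 101, 121}
SC∖claimed = {021}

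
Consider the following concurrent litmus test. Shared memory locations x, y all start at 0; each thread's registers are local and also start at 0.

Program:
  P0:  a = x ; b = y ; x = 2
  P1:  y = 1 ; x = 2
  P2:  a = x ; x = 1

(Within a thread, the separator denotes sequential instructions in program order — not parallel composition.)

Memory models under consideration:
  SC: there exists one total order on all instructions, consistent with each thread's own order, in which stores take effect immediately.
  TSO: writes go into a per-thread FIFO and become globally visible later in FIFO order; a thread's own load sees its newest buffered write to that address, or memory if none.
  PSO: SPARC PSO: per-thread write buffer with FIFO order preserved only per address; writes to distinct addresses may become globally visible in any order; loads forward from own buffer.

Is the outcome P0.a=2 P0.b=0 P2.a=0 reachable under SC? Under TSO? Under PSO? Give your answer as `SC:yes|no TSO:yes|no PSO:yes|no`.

outcome vector order: (P0.a,P0.b,P2.a)
SC: 9 outcomes — {(0,0,0) (0,0,2) (0,1,0) (0,1,2) (1,0,0) (1,1,0) (1,1,2) (2,1,0) (2,1,2)}
TSO: 9 outcomes — {(0,0,0) (0,0,2) (0,1,0) (0,1,2) (1,0,0) (1,1,0) (1,1,2) (2,1,0) (2,1,2)}
PSO: 12 outcomes — {(0,0,0) (0,0,2) (0,1,0) (0,1,2) (1,0,0) (1,0,2) (1,1,0) (1,1,2) (2,0,0) (2,0,2) (2,1,0) (2,1,2)}
target (2,0,0) ∈ {PSO}

SC:no TSO:no PSO:yes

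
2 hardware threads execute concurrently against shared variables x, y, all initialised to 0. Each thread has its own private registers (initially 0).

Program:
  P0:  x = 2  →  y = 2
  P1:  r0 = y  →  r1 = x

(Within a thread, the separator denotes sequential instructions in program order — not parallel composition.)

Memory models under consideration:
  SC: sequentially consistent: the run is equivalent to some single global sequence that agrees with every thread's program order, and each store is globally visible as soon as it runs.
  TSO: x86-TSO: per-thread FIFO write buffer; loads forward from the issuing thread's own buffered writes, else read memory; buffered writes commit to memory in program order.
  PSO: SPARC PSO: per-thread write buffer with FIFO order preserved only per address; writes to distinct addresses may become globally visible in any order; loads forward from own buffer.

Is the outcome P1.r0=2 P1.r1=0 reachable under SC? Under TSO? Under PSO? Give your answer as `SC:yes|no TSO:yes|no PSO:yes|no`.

outcome vector order: (P1.r0,P1.r1)
[SC] allowed = {(0,0), (0,2), (2,2)}
[TSO] allowed = {(0,0), (0,2), (2,2)}
[PSO] allowed = {(0,0), (0,2), (2,0), (2,2)}
target (2,0) ∈ {PSO}

SC:no TSO:no PSO:yes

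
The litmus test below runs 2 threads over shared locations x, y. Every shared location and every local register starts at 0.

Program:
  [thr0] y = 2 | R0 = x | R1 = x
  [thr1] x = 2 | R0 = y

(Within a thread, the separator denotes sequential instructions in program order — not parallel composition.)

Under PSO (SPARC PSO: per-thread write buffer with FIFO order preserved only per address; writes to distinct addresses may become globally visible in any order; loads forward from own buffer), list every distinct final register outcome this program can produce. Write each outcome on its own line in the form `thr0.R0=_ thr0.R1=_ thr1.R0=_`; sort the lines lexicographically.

outcome vector order: (thr0.R0,thr0.R1,thr1.R0)
|PSO outcomes| = 6

thr0.R0=0 thr0.R1=0 thr1.R0=0
thr0.R0=0 thr0.R1=0 thr1.R0=2
thr0.R0=0 thr0.R1=2 thr1.R0=0
thr0.R0=0 thr0.R1=2 thr1.R0=2
thr0.R0=2 thr0.R1=2 thr1.R0=0
thr0.R0=2 thr0.R1=2 thr1.R0=2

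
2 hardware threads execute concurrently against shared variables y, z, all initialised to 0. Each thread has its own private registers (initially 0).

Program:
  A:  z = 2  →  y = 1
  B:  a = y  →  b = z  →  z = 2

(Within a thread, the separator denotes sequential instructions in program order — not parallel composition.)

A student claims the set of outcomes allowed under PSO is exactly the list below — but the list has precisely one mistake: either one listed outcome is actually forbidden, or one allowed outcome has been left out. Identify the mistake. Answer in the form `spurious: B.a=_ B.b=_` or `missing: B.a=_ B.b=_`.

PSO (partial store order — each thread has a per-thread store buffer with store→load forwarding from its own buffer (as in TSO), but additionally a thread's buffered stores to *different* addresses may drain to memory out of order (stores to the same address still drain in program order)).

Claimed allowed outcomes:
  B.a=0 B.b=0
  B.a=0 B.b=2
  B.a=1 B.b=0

outcome vector order: (B.a,B.b)
under PSO → <0 0>; <0 2>; <1 0>; <1 2>
PSO∖claimed = {<1 2>}

missing: B.a=1 B.b=2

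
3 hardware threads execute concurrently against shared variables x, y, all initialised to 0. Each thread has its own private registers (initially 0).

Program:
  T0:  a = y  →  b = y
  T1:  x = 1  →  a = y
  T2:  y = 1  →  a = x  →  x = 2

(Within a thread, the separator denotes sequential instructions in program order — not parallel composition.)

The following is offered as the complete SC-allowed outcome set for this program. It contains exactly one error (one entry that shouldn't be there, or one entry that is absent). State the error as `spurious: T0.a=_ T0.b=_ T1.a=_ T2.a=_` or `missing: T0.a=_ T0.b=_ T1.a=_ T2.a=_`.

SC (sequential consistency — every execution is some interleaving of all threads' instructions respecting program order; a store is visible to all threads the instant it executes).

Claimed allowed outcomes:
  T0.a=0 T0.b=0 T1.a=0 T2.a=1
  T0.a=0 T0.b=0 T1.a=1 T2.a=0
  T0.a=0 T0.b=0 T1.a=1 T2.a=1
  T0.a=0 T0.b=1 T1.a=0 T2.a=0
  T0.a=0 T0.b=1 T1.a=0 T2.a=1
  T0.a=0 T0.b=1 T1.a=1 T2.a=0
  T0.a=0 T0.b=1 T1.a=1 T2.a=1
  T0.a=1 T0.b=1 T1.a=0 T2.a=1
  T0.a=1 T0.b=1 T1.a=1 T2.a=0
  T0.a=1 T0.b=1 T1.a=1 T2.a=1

outcome vector order: (T0.a,T0.b,T1.a,T2.a)
SC: 9 outcomes — {<0 0 0 1>; <0 0 1 0>; <0 0 1 1>; <0 1 0 1>; <0 1 1 0>; <0 1 1 1>; <1 1 0 1>; <1 1 1 0>; <1 1 1 1>}
claimed∖SC = {<0 1 0 0>}

spurious: T0.a=0 T0.b=1 T1.a=0 T2.a=0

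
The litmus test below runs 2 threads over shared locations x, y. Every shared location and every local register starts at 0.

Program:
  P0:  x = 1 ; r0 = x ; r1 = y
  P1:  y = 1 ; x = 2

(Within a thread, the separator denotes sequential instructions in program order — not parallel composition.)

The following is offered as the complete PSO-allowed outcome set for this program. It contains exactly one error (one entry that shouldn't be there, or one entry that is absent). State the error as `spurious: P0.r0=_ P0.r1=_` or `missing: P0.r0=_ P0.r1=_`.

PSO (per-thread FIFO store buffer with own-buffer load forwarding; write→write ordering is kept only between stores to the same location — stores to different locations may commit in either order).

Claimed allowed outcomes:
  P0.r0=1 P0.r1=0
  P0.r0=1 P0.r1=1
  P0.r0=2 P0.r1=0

outcome vector order: (P0.r0,P0.r1)
[PSO] allowed = {10 11 20 21}
PSO∖claimed = {21}

missing: P0.r0=2 P0.r1=1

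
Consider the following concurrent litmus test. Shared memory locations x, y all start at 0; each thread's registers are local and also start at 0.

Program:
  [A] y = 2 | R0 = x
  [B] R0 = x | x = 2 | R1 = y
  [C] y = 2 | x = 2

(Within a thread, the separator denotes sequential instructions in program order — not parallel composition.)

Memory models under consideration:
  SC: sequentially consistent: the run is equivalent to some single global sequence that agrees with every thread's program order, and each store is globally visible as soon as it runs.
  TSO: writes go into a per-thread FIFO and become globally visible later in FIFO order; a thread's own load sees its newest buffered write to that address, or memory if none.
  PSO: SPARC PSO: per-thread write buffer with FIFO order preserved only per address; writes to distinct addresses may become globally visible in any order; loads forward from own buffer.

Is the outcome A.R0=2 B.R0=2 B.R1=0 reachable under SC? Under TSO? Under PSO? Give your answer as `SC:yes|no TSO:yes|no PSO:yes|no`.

SC:no TSO:no PSO:yes

outcome vector order: (A.R0,B.R0,B.R1)
[SC] allowed = {002, 022, 200, 202, 222}
[TSO] allowed = {000, 002, 022, 200, 202, 222}
[PSO] allowed = {000, 002, 020, 022, 200, 202, 220, 222}
target 220 ∈ {PSO}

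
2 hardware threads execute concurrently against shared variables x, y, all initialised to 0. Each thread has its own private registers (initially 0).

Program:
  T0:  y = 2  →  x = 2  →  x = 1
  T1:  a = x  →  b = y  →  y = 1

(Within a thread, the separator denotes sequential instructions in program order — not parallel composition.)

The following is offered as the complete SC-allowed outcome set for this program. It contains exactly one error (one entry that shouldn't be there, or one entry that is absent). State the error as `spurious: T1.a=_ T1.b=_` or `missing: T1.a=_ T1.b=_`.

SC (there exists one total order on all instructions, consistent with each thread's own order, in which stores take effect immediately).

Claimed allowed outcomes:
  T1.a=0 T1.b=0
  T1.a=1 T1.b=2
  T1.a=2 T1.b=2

missing: T1.a=0 T1.b=2

outcome vector order: (T1.a,T1.b)
under SC → 00; 02; 12; 22
SC∖claimed = {02}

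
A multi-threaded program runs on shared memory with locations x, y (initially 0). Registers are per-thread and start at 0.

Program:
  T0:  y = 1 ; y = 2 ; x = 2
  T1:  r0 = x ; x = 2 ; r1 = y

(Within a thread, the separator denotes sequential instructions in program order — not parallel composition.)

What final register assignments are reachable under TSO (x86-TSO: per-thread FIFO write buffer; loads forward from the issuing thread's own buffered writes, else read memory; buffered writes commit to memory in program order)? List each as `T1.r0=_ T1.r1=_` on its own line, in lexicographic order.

T1.r0=0 T1.r1=0
T1.r0=0 T1.r1=1
T1.r0=0 T1.r1=2
T1.r0=2 T1.r1=2

outcome vector order: (T1.r0,T1.r1)
|TSO outcomes| = 4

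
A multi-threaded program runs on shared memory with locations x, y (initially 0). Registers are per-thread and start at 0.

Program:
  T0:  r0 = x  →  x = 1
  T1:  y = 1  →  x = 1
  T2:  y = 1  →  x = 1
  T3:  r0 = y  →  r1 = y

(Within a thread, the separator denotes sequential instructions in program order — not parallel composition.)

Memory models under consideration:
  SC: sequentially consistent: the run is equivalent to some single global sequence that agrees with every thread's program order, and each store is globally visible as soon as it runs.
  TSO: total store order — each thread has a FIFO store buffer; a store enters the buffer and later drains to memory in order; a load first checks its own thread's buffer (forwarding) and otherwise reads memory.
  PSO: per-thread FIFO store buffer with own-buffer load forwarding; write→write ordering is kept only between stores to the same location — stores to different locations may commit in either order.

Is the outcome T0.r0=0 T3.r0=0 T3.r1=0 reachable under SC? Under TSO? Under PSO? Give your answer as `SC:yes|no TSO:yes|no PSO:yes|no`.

SC:yes TSO:yes PSO:yes

outcome vector order: (T0.r0,T3.r0,T3.r1)
under SC → <0 0 0>, <0 0 1>, <0 1 1>, <1 0 0>, <1 0 1>, <1 1 1>
under TSO → <0 0 0>, <0 0 1>, <0 1 1>, <1 0 0>, <1 0 1>, <1 1 1>
under PSO → <0 0 0>, <0 0 1>, <0 1 1>, <1 0 0>, <1 0 1>, <1 1 1>
target <0 0 0> ∈ {SC,TSO,PSO}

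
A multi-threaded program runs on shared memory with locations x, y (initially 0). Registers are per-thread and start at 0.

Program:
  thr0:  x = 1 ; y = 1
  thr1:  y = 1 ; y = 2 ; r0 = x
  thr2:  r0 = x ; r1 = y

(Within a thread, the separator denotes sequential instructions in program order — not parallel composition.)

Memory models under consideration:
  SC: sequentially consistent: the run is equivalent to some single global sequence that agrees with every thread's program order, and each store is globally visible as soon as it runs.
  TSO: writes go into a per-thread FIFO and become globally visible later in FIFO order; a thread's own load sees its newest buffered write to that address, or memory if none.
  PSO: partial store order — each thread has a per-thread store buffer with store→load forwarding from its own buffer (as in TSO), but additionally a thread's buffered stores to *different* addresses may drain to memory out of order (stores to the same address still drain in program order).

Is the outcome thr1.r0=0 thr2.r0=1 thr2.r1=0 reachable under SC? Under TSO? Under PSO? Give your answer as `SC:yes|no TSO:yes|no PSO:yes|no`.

SC:no TSO:yes PSO:yes

outcome vector order: (thr1.r0,thr2.r0,thr2.r1)
SC (11): (0,0,0); (0,0,1); (0,0,2); (0,1,1); (0,1,2); (1,0,0); (1,0,1); (1,0,2); (1,1,0); (1,1,1); (1,1,2)
TSO (12): (0,0,0); (0,0,1); (0,0,2); (0,1,0); (0,1,1); (0,1,2); (1,0,0); (1,0,1); (1,0,2); (1,1,0); (1,1,1); (1,1,2)
PSO (12): (0,0,0); (0,0,1); (0,0,2); (0,1,0); (0,1,1); (0,1,2); (1,0,0); (1,0,1); (1,0,2); (1,1,0); (1,1,1); (1,1,2)
target (0,1,0) ∈ {TSO,PSO}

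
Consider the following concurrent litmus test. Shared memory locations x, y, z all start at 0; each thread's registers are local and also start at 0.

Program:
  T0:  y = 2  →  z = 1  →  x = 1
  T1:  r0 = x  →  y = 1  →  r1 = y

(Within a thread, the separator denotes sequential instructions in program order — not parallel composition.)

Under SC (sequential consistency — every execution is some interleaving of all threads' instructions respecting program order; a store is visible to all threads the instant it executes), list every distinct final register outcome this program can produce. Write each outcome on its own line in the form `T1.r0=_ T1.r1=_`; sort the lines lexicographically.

T1.r0=0 T1.r1=1
T1.r0=0 T1.r1=2
T1.r0=1 T1.r1=1

outcome vector order: (T1.r0,T1.r1)
|SC outcomes| = 3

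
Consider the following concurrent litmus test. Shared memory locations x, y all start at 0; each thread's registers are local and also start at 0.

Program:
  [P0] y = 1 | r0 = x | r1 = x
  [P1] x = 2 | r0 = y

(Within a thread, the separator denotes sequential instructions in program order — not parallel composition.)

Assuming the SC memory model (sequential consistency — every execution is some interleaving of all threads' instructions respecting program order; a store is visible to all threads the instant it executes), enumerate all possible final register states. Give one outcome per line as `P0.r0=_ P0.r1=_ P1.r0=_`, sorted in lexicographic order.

outcome vector order: (P0.r0,P0.r1,P1.r0)
|SC outcomes| = 4

P0.r0=0 P0.r1=0 P1.r0=1
P0.r0=0 P0.r1=2 P1.r0=1
P0.r0=2 P0.r1=2 P1.r0=0
P0.r0=2 P0.r1=2 P1.r0=1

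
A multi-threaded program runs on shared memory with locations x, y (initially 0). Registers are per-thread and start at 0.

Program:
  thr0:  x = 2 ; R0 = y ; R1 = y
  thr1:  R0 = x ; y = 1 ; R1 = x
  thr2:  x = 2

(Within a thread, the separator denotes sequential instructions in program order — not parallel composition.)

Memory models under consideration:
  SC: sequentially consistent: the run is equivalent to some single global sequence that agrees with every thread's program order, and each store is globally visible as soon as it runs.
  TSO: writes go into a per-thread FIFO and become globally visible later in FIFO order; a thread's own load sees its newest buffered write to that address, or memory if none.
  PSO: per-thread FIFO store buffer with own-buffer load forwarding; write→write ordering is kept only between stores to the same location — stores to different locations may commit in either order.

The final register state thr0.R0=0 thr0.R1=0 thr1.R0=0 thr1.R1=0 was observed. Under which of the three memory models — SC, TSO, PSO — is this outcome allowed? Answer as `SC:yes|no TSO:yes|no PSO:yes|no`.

SC:no TSO:yes PSO:yes

outcome vector order: (thr0.R0,thr0.R1,thr1.R0,thr1.R1)
SC: 7 outcomes — {0002; 0022; 0102; 0122; 1100; 1102; 1122}
TSO: 9 outcomes — {0000; 0002; 0022; 0100; 0102; 0122; 1100; 1102; 1122}
PSO: 9 outcomes — {0000; 0002; 0022; 0100; 0102; 0122; 1100; 1102; 1122}
target 0000 ∈ {TSO,PSO}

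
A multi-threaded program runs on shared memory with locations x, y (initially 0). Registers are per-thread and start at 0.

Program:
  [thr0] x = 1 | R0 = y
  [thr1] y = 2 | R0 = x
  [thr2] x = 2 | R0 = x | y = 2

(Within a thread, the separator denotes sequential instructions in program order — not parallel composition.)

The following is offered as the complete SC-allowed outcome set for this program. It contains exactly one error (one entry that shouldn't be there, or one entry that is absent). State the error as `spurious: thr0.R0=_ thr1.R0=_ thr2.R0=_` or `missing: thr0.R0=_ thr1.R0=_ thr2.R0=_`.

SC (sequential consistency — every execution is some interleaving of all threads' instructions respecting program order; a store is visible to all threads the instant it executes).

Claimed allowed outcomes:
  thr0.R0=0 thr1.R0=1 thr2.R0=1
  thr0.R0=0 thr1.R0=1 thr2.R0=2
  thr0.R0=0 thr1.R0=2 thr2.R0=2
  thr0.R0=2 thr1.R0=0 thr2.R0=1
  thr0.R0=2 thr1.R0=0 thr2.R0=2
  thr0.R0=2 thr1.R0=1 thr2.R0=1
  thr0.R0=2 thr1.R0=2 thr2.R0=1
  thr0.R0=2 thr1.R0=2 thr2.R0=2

outcome vector order: (thr0.R0,thr1.R0,thr2.R0)
under SC → 011 012 022 201 202 211 212 221 222
SC∖claimed = {212}

missing: thr0.R0=2 thr1.R0=1 thr2.R0=2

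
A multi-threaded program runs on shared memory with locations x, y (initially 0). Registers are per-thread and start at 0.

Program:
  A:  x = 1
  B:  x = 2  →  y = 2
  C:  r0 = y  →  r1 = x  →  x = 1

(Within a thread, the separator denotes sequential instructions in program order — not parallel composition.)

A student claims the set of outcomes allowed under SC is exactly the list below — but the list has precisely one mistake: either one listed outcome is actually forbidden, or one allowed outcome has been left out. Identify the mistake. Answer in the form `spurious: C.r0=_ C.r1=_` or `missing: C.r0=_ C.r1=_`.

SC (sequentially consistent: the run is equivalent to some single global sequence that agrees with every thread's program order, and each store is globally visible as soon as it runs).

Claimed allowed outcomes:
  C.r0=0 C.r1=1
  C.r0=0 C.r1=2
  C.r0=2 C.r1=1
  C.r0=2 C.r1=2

missing: C.r0=0 C.r1=0

outcome vector order: (C.r0,C.r1)
SC: 5 outcomes — {<0 0> <0 1> <0 2> <2 1> <2 2>}
SC∖claimed = {<0 0>}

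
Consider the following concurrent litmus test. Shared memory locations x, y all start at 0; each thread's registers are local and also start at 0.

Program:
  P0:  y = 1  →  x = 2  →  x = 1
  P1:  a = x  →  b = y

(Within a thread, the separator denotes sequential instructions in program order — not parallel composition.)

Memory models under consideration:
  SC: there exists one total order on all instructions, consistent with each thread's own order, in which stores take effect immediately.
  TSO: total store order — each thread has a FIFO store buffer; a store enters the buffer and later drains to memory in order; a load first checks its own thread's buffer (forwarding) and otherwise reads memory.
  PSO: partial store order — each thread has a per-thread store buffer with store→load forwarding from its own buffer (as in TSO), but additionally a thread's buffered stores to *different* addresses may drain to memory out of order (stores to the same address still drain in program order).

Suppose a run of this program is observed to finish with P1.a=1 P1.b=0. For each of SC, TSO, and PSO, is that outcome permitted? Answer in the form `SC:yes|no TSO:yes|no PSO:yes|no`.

outcome vector order: (P1.a,P1.b)
SC: 4 outcomes — {0/0, 0/1, 1/1, 2/1}
TSO: 4 outcomes — {0/0, 0/1, 1/1, 2/1}
PSO: 6 outcomes — {0/0, 0/1, 1/0, 1/1, 2/0, 2/1}
target 1/0 ∈ {PSO}

SC:no TSO:no PSO:yes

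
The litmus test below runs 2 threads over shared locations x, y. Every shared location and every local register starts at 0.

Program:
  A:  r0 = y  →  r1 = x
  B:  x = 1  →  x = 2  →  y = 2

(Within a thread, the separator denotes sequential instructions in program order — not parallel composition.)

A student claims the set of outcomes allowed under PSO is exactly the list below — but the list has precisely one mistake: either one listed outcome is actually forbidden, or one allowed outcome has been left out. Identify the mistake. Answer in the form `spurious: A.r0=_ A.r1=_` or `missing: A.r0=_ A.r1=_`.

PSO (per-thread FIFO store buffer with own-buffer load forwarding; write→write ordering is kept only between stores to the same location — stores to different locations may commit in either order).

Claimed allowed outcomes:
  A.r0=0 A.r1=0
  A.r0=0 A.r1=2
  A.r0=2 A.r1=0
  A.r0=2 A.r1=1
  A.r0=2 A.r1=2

outcome vector order: (A.r0,A.r1)
PSO: 6 outcomes — {<0 0>; <0 1>; <0 2>; <2 0>; <2 1>; <2 2>}
PSO∖claimed = {<0 1>}

missing: A.r0=0 A.r1=1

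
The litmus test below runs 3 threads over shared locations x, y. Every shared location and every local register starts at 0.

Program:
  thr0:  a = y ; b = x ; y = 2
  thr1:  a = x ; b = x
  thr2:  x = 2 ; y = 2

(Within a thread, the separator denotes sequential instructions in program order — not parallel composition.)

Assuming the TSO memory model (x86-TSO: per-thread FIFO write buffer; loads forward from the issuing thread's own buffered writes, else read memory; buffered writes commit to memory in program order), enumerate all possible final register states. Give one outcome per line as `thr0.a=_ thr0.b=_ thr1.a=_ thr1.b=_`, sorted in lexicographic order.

thr0.a=0 thr0.b=0 thr1.a=0 thr1.b=0
thr0.a=0 thr0.b=0 thr1.a=0 thr1.b=2
thr0.a=0 thr0.b=0 thr1.a=2 thr1.b=2
thr0.a=0 thr0.b=2 thr1.a=0 thr1.b=0
thr0.a=0 thr0.b=2 thr1.a=0 thr1.b=2
thr0.a=0 thr0.b=2 thr1.a=2 thr1.b=2
thr0.a=2 thr0.b=2 thr1.a=0 thr1.b=0
thr0.a=2 thr0.b=2 thr1.a=0 thr1.b=2
thr0.a=2 thr0.b=2 thr1.a=2 thr1.b=2

outcome vector order: (thr0.a,thr0.b,thr1.a,thr1.b)
|TSO outcomes| = 9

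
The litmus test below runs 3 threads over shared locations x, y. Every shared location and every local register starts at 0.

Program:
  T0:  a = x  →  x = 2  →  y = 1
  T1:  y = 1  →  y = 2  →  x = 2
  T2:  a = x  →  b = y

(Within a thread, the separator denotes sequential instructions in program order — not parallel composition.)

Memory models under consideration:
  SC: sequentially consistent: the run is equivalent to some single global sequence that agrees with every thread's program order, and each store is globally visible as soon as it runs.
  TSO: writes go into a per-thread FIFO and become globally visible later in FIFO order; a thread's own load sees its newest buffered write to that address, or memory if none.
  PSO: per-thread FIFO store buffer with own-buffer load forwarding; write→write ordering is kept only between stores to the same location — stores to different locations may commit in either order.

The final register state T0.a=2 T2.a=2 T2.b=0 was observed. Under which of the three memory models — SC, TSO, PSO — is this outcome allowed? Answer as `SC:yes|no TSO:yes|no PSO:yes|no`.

outcome vector order: (T0.a,T2.a,T2.b)
SC: 11 outcomes — {000, 001, 002, 020, 021, 022, 200, 201, 202, 221, 222}
TSO: 11 outcomes — {000, 001, 002, 020, 021, 022, 200, 201, 202, 221, 222}
PSO: 12 outcomes — {000, 001, 002, 020, 021, 022, 200, 201, 202, 220, 221, 222}
target 220 ∈ {PSO}

SC:no TSO:no PSO:yes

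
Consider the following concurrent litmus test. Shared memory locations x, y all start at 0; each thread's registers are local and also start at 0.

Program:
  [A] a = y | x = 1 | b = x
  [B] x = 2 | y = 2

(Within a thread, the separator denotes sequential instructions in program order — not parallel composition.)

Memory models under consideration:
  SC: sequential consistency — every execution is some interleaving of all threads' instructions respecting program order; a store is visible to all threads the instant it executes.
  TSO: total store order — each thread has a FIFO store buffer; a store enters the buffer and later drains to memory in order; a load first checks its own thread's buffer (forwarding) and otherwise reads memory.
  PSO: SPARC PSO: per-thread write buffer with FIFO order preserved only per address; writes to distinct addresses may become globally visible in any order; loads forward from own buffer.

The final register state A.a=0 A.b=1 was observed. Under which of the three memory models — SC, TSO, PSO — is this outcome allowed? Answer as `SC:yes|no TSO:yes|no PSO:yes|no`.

SC:yes TSO:yes PSO:yes

outcome vector order: (A.a,A.b)
SC: 3 outcomes — {01 02 21}
TSO: 3 outcomes — {01 02 21}
PSO: 4 outcomes — {01 02 21 22}
target 01 ∈ {SC,TSO,PSO}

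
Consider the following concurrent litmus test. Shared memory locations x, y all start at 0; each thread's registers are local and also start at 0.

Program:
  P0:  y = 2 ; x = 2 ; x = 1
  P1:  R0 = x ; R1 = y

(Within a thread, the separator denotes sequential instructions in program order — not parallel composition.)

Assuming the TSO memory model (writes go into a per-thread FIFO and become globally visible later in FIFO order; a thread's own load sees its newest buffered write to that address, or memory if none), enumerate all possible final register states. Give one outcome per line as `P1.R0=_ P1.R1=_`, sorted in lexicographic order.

outcome vector order: (P1.R0,P1.R1)
|TSO outcomes| = 4

P1.R0=0 P1.R1=0
P1.R0=0 P1.R1=2
P1.R0=1 P1.R1=2
P1.R0=2 P1.R1=2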